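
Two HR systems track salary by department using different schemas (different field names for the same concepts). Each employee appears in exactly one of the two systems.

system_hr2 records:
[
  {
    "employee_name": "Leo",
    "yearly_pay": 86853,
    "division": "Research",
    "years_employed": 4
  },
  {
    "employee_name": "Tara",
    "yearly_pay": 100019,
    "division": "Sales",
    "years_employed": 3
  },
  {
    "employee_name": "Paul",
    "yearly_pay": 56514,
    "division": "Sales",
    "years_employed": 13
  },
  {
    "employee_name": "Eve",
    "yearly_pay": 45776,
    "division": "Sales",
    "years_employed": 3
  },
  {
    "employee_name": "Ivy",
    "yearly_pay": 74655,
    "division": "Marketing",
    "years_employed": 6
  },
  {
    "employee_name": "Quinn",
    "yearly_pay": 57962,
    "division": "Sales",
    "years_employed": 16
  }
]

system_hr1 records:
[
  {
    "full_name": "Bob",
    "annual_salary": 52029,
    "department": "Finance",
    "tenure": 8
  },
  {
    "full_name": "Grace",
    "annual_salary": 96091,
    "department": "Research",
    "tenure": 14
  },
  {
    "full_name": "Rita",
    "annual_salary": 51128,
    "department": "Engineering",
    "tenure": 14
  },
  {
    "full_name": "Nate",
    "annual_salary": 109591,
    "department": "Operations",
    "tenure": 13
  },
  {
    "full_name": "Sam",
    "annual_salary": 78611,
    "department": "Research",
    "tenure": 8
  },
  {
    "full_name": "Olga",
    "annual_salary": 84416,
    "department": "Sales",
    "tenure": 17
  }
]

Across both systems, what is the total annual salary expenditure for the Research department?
261555

Schema mappings:
- "division" (system_hr2) = "department" (system_hr1) = department
- "yearly_pay" (system_hr2) = "annual_salary" (system_hr1) = salary

Research salaries from system_hr2: 86853
Research salaries from system_hr1: 174702

Total: 86853 + 174702 = 261555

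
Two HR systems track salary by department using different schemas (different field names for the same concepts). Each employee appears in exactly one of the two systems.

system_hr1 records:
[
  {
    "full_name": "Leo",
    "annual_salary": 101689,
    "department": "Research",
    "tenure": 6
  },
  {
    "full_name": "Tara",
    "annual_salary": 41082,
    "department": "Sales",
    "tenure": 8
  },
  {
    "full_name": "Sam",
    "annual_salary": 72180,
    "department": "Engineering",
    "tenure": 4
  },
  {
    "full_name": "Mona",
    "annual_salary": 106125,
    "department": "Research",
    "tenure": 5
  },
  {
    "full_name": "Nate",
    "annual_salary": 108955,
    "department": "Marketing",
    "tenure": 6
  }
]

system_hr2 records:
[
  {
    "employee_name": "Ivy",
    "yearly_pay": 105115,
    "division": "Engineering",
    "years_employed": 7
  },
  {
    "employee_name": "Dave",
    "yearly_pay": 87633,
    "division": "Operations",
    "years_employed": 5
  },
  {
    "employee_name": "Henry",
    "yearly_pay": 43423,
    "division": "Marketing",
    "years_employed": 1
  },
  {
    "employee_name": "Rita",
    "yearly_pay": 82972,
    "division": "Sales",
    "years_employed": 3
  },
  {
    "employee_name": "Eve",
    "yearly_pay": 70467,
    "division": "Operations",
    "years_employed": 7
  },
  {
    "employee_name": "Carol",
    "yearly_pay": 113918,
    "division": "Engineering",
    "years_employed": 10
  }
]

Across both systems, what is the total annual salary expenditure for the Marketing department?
152378

Schema mappings:
- "department" (system_hr1) = "division" (system_hr2) = department
- "annual_salary" (system_hr1) = "yearly_pay" (system_hr2) = salary

Marketing salaries from system_hr1: 108955
Marketing salaries from system_hr2: 43423

Total: 108955 + 43423 = 152378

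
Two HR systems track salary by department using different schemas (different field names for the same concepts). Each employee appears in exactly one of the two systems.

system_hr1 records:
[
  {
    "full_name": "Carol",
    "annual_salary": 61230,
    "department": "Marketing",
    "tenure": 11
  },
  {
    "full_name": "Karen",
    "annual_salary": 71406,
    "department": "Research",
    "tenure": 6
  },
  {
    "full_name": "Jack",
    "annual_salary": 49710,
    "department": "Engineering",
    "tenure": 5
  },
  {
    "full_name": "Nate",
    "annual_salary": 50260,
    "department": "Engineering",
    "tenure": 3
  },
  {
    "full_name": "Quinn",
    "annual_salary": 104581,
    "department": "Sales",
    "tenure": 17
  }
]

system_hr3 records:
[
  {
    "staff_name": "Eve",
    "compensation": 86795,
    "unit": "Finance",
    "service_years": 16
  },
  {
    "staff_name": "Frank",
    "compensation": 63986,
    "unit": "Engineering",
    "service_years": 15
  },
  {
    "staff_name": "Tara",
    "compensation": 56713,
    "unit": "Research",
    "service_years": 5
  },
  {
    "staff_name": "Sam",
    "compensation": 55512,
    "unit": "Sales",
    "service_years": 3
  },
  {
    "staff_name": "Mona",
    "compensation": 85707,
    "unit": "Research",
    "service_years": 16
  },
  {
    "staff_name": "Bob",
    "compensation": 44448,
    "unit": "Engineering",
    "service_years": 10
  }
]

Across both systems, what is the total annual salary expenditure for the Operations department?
0

Schema mappings:
- "department" (system_hr1) = "unit" (system_hr3) = department
- "annual_salary" (system_hr1) = "compensation" (system_hr3) = salary

Operations salaries from system_hr1: 0
Operations salaries from system_hr3: 0

Total: 0 + 0 = 0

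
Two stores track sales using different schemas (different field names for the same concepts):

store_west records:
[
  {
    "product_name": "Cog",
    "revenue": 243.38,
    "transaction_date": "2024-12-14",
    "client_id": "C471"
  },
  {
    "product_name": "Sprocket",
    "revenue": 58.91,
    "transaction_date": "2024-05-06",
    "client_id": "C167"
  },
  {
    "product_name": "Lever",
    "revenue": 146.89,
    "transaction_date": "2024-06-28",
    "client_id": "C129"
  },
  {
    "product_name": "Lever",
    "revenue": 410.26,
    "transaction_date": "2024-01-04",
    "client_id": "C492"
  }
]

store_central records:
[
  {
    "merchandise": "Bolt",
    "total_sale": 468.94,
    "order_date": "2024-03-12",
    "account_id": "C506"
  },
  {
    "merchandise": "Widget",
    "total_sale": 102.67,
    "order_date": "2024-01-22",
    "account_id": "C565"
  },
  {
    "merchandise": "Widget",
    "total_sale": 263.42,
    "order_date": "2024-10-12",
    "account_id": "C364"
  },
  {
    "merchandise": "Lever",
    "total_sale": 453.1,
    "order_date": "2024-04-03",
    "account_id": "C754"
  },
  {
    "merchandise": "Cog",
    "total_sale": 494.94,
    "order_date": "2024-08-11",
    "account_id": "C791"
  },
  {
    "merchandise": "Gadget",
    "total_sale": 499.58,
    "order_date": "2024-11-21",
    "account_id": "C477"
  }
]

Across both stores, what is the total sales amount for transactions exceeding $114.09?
2980.51

Schema mapping: "revenue" (store_west) = "total_sale" (store_central) = sale amount

Sum of sales > $114.09 in store_west: 800.53
Sum of sales > $114.09 in store_central: 2179.98

Total: 800.53 + 2179.98 = 2980.51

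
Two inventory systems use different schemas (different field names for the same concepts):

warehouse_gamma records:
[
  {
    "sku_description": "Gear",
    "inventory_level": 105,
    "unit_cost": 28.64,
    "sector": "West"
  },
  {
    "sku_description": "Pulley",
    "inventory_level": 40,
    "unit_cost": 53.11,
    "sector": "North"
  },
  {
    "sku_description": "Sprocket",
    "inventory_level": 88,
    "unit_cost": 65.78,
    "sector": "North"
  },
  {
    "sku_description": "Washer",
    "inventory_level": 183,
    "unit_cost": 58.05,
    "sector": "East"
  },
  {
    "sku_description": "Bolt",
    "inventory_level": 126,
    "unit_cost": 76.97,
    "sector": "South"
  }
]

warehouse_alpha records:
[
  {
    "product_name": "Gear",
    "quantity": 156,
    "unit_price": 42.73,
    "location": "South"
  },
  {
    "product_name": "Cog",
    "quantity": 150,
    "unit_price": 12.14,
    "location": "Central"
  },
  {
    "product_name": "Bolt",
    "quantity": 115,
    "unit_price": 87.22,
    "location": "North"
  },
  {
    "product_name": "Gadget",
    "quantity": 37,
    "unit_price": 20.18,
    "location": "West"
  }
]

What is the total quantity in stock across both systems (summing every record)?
1000

To reconcile these schemas, identify the field holding the quantity in stock in each system:
1. In warehouse_gamma it is "inventory_level"
2. In warehouse_alpha it is "quantity"

From warehouse_gamma: 105 + 40 + 88 + 183 + 126 = 542
From warehouse_alpha: 156 + 150 + 115 + 37 = 458

Total: 542 + 458 = 1000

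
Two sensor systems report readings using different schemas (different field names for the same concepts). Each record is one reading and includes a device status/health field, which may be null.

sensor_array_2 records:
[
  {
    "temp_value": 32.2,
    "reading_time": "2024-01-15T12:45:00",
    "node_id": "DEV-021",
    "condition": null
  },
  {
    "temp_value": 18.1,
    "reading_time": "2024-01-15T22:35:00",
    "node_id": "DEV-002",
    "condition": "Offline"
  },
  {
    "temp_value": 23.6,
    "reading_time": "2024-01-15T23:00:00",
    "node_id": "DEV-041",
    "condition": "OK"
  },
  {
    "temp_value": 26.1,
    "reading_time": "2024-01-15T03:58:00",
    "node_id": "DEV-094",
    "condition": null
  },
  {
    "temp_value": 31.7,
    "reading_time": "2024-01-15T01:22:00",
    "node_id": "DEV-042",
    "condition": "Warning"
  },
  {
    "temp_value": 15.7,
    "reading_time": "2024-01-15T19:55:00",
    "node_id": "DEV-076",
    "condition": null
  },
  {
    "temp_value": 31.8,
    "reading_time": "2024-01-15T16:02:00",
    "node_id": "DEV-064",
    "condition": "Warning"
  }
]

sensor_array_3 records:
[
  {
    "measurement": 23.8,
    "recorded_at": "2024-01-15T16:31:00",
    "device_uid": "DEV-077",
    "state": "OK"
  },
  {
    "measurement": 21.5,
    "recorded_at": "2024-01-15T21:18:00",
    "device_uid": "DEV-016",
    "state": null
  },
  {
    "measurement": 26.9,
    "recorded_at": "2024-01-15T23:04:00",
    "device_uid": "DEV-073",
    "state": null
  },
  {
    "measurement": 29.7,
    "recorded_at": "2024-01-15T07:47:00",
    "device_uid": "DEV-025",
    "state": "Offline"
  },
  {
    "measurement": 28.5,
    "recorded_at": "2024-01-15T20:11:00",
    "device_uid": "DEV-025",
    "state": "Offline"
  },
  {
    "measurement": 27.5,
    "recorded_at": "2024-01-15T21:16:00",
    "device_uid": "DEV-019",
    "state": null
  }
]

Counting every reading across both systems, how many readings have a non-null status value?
7

Schema mapping: "condition" (sensor_array_2) = "state" (sensor_array_3) = status

Non-null in sensor_array_2: 4
Non-null in sensor_array_3: 3

Total non-null: 4 + 3 = 7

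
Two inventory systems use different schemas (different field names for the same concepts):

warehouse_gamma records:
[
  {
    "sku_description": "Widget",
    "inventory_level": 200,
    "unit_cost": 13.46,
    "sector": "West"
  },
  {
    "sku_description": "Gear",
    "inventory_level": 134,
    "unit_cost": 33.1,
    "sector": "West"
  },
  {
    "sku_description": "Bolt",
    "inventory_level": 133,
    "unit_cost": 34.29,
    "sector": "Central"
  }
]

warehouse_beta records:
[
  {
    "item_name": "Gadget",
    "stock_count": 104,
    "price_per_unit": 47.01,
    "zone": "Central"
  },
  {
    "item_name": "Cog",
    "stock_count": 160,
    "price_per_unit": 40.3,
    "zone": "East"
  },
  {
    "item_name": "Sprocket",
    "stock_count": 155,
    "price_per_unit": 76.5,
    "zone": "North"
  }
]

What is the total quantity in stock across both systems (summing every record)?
886

To reconcile these schemas, identify the field holding the quantity in stock in each system:
1. In warehouse_gamma it is "inventory_level"
2. In warehouse_beta it is "stock_count"

From warehouse_gamma: 200 + 134 + 133 = 467
From warehouse_beta: 104 + 160 + 155 = 419

Total: 467 + 419 = 886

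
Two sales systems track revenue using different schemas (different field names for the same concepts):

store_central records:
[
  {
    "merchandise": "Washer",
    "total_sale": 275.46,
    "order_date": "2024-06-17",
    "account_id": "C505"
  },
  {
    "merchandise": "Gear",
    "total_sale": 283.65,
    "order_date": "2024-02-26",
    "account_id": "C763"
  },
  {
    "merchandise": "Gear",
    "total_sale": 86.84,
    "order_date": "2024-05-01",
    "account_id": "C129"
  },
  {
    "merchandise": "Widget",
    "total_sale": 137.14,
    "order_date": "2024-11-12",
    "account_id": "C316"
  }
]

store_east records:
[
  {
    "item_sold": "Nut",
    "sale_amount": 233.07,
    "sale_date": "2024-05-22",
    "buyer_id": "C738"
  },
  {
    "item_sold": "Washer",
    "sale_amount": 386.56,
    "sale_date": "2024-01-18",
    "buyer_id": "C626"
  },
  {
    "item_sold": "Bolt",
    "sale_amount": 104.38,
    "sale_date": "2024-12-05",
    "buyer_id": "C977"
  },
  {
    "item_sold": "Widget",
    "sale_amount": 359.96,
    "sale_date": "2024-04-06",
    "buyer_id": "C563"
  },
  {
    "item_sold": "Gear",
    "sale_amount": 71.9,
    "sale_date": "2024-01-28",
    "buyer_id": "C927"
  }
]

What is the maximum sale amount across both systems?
386.56

Reconcile: "total_sale" (store_central) = "sale_amount" (store_east) = sale amount

Maximum in store_central: 283.65
Maximum in store_east: 386.56

Overall maximum: max(283.65, 386.56) = 386.56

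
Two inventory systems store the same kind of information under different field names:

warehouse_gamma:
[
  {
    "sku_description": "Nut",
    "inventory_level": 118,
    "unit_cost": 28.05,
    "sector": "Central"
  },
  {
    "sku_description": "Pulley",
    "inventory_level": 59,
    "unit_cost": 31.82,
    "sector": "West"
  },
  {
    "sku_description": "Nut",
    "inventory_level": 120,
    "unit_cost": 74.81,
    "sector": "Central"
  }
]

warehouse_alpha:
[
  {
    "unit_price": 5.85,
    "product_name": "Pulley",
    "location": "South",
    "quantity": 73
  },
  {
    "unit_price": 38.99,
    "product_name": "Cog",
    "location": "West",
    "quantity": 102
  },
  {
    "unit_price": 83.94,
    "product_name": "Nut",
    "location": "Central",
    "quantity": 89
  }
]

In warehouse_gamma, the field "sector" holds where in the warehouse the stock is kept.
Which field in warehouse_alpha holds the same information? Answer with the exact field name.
location

In warehouse_gamma, "sector" holds where in the warehouse the stock is kept.
The fields in warehouse_alpha are: "unit_price", "product_name", "location", "quantity".
"location" is the match: the name refers to the same concept and its values are area labels (e.g. 'Central', 'South').
The other fields ("unit_price", "product_name", "quantity") hold different kinds of data.

So "sector" in warehouse_gamma corresponds to "location" in warehouse_alpha.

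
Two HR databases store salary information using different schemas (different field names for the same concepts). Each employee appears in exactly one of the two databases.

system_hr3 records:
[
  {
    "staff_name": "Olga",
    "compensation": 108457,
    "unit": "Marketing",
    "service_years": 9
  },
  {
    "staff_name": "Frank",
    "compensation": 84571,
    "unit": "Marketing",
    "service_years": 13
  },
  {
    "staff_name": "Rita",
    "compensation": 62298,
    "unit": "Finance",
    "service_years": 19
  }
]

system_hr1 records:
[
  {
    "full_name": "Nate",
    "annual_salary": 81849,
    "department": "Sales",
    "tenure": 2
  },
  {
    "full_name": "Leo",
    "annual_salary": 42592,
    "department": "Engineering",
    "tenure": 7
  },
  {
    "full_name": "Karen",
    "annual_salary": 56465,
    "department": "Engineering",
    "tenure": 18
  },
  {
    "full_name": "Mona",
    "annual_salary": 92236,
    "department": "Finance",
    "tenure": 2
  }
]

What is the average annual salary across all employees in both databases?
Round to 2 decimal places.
75495.43

Schema mapping: "compensation" (system_hr3) = "annual_salary" (system_hr1) = annual salary

All salaries: [108457, 84571, 62298, 81849, 42592, 56465, 92236]
Sum: 528468
Count: 7
Average: 528468 / 7 = 75495.43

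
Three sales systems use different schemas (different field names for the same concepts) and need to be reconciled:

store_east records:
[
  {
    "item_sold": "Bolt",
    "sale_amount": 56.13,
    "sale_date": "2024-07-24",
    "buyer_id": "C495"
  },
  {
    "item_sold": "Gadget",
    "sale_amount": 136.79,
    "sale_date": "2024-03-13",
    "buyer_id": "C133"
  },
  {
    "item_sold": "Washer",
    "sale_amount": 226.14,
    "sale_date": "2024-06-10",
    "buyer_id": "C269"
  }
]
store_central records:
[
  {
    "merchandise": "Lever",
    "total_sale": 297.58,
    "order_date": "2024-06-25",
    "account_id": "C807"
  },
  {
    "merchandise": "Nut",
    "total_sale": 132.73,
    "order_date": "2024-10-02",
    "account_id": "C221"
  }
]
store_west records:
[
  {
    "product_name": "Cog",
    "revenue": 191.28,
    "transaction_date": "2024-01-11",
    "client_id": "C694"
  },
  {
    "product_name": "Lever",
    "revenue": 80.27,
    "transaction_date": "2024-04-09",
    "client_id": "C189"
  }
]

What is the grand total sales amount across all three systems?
1120.92

Schema reconciliation - all amount fields map to sale amount:

store_east (sale_amount): 419.06
store_central (total_sale): 430.31
store_west (revenue): 271.55

Grand total: 1120.92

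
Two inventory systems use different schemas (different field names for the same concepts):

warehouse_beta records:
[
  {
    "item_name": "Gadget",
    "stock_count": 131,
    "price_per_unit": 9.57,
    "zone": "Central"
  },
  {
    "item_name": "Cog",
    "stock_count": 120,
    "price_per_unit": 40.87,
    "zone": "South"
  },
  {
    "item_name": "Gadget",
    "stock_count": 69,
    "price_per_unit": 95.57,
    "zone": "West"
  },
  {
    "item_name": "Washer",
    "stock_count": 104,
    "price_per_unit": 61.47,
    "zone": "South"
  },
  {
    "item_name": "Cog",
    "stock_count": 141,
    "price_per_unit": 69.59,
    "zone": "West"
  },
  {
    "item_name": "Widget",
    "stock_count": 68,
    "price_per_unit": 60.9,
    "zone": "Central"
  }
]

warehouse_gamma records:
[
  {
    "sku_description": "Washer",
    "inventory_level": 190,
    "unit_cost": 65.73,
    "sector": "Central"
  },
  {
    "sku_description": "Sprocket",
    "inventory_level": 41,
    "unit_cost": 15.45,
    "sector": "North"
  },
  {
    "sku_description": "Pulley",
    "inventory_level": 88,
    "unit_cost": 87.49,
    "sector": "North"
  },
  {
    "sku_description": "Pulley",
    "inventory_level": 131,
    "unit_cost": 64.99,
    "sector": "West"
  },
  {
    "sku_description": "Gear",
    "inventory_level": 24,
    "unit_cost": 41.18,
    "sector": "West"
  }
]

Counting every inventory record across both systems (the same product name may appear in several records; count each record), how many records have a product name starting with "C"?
2

Schema mapping: "item_name" (warehouse_beta) = "sku_description" (warehouse_gamma) = product name

Records with product name starting with "C" in warehouse_beta: 2
Records with product name starting with "C" in warehouse_gamma: 0

Total: 2 + 0 = 2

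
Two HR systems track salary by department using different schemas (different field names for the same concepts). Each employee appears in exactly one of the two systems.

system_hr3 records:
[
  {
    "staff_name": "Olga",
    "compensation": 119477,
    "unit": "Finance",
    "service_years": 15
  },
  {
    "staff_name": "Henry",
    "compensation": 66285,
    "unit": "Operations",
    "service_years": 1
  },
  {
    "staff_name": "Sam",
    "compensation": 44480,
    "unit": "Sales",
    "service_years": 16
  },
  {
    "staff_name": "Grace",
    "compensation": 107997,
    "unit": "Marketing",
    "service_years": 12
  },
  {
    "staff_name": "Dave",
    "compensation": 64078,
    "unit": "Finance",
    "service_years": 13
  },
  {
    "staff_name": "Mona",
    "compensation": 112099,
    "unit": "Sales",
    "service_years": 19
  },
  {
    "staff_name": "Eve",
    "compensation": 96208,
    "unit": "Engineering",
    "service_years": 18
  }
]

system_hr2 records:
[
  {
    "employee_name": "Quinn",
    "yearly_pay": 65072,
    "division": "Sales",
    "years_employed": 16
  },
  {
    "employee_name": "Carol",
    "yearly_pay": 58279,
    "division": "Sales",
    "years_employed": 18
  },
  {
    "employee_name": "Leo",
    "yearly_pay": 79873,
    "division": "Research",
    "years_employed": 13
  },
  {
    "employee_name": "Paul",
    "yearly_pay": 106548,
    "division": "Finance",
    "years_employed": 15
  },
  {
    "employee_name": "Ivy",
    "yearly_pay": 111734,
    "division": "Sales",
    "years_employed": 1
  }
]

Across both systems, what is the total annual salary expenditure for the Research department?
79873

Schema mappings:
- "unit" (system_hr3) = "division" (system_hr2) = department
- "compensation" (system_hr3) = "yearly_pay" (system_hr2) = salary

Research salaries from system_hr3: 0
Research salaries from system_hr2: 79873

Total: 0 + 79873 = 79873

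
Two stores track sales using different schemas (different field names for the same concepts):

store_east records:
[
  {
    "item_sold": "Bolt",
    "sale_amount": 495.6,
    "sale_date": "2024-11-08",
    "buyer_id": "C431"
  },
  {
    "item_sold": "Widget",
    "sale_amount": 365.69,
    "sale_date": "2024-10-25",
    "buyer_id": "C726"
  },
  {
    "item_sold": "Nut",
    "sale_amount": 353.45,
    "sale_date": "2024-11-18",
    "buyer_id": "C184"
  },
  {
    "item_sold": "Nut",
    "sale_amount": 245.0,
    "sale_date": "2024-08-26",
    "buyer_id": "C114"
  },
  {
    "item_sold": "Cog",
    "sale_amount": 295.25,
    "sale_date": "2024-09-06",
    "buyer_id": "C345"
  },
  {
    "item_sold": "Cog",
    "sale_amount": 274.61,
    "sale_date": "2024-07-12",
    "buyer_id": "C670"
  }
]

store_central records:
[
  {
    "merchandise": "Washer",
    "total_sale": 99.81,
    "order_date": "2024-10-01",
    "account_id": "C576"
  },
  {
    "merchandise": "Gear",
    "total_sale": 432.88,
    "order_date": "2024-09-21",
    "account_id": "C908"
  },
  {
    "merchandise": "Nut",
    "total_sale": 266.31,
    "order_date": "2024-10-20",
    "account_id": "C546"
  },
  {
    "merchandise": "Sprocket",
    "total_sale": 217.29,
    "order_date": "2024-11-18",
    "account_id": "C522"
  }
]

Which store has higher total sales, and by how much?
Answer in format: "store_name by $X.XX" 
store_east by $1013.31

Schema mapping: "sale_amount" (store_east) = "total_sale" (store_central) = sale amount

Total for store_east: 2029.60
Total for store_central: 1016.29

Difference: |2029.60 - 1016.29| = 1013.31
store_east has higher sales by $1013.31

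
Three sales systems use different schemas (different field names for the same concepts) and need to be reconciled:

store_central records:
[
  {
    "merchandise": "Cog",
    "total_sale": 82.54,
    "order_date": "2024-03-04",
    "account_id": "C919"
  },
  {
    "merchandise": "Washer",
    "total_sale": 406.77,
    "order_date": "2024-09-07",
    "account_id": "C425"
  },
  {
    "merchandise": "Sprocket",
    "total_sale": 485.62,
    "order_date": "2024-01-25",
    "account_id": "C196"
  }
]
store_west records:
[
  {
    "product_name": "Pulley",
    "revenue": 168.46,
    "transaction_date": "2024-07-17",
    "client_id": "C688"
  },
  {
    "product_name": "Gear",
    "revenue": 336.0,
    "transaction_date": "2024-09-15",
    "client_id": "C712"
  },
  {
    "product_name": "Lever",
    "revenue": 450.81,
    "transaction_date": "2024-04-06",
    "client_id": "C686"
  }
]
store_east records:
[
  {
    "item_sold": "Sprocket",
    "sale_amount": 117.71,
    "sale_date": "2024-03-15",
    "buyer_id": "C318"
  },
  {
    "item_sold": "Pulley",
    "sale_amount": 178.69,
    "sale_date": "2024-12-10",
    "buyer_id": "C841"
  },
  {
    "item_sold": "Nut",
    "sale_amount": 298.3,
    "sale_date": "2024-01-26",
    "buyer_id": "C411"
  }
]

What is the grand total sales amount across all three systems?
2524.9

Schema reconciliation - all amount fields map to sale amount:

store_central (total_sale): 974.93
store_west (revenue): 955.27
store_east (sale_amount): 594.7

Grand total: 2524.9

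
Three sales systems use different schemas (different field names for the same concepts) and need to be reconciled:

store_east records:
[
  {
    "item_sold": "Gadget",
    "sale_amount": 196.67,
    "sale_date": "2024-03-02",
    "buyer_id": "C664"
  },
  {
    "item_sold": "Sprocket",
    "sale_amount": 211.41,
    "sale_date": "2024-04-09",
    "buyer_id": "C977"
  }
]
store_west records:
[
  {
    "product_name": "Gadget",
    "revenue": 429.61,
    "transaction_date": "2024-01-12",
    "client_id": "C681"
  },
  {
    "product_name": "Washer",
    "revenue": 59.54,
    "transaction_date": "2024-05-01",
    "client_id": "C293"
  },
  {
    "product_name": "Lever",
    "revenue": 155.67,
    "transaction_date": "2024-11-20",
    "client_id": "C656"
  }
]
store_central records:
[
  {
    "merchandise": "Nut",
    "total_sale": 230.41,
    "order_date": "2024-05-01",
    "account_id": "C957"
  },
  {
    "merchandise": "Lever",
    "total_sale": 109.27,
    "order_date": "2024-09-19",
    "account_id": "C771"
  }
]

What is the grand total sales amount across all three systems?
1392.58

Schema reconciliation - all amount fields map to sale amount:

store_east (sale_amount): 408.08
store_west (revenue): 644.82
store_central (total_sale): 339.68

Grand total: 1392.58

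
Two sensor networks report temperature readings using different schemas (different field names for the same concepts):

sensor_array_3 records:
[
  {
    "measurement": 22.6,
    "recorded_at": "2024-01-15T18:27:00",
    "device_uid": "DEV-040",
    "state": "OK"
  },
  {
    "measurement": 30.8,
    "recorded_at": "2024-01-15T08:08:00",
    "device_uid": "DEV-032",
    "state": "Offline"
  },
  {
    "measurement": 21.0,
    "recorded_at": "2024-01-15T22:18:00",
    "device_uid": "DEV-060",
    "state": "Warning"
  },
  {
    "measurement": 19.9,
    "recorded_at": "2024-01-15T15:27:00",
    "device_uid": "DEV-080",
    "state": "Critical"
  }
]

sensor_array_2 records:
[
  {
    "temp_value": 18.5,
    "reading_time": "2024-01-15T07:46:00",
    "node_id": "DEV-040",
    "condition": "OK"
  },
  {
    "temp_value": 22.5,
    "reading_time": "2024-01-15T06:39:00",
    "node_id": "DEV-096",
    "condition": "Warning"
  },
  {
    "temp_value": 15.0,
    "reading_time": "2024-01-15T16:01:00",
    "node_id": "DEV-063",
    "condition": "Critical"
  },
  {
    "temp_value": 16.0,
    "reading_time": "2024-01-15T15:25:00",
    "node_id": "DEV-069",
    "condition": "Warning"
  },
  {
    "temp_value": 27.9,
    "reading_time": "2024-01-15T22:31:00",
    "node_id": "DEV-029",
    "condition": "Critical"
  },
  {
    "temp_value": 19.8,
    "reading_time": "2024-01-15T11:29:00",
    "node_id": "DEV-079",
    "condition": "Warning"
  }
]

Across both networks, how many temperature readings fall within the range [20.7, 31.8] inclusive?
5

Schema mapping: "measurement" (sensor_array_3) = "temp_value" (sensor_array_2) = temperature

Readings in [20.7, 31.8] from sensor_array_3: 3
Readings in [20.7, 31.8] from sensor_array_2: 2

Total count: 3 + 2 = 5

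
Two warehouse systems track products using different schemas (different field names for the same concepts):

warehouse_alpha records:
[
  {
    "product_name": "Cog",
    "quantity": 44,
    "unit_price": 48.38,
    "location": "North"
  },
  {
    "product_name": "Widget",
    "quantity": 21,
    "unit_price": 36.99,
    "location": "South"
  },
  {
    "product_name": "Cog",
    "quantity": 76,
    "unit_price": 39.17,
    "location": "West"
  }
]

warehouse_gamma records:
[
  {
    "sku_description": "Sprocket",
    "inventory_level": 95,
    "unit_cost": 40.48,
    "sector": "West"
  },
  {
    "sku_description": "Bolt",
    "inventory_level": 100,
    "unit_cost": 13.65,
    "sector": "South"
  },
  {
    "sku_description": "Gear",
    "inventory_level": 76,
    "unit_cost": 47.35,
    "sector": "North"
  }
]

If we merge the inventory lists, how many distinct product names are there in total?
5

Schema mapping: "product_name" (warehouse_alpha) = "sku_description" (warehouse_gamma) = product name

Products in warehouse_alpha: ['Cog', 'Widget']
Products in warehouse_gamma: ['Bolt', 'Gear', 'Sprocket']

Union (unique products): ['Bolt', 'Cog', 'Gear', 'Sprocket', 'Widget']
Count: 5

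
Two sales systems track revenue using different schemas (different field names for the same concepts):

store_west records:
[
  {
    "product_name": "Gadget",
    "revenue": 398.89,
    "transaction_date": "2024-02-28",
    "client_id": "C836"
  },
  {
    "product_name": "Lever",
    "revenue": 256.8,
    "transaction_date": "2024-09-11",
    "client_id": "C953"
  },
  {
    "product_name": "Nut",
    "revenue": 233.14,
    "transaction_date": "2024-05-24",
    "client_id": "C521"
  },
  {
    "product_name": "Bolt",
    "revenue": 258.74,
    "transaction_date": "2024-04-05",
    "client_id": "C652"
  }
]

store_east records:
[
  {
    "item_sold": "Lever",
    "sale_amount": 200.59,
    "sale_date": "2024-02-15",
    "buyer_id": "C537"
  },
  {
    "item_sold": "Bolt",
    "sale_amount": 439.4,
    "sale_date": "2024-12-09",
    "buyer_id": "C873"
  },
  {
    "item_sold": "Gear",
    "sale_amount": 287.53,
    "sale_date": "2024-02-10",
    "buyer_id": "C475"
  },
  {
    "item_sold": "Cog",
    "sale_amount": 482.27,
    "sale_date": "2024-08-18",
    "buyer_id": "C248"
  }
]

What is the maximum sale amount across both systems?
482.27

Reconcile: "revenue" (store_west) = "sale_amount" (store_east) = sale amount

Maximum in store_west: 398.89
Maximum in store_east: 482.27

Overall maximum: max(398.89, 482.27) = 482.27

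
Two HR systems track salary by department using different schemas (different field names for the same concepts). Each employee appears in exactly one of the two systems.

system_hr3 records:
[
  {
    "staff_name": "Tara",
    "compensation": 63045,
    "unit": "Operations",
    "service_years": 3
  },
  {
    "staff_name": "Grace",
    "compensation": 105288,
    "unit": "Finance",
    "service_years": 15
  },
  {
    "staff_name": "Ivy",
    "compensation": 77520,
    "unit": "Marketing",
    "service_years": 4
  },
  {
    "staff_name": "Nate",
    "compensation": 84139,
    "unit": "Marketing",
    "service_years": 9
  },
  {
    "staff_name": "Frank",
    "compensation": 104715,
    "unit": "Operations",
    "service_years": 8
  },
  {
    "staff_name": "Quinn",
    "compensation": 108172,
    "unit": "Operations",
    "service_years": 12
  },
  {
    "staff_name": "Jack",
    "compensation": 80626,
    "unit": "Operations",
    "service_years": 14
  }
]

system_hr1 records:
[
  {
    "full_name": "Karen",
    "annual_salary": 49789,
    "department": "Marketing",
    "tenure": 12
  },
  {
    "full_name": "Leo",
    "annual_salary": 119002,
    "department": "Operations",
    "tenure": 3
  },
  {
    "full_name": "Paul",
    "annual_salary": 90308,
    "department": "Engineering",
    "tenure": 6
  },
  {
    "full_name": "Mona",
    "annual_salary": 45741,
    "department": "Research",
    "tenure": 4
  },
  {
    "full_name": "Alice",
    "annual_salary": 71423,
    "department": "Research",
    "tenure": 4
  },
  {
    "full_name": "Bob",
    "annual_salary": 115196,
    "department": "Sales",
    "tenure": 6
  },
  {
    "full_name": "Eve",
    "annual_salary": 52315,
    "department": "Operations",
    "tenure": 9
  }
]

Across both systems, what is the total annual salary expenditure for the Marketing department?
211448

Schema mappings:
- "unit" (system_hr3) = "department" (system_hr1) = department
- "compensation" (system_hr3) = "annual_salary" (system_hr1) = salary

Marketing salaries from system_hr3: 161659
Marketing salaries from system_hr1: 49789

Total: 161659 + 49789 = 211448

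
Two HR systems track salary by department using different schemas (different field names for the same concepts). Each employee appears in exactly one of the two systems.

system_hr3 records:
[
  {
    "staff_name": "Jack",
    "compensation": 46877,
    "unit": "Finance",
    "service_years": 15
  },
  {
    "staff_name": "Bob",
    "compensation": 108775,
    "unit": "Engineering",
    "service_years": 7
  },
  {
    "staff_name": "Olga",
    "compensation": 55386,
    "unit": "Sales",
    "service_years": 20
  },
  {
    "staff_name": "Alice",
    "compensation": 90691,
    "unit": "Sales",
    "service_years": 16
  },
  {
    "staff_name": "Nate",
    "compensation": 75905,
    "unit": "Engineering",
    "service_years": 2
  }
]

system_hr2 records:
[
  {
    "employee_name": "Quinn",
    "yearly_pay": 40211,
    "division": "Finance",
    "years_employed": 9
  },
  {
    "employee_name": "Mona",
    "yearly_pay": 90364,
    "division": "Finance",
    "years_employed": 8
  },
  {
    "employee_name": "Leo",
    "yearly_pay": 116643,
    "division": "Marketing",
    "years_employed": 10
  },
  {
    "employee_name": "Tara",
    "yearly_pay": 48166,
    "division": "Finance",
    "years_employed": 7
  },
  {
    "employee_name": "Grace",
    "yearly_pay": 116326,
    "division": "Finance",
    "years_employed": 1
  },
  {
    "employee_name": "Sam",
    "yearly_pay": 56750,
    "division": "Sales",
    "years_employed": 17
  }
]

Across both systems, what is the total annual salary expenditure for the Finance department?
341944

Schema mappings:
- "unit" (system_hr3) = "division" (system_hr2) = department
- "compensation" (system_hr3) = "yearly_pay" (system_hr2) = salary

Finance salaries from system_hr3: 46877
Finance salaries from system_hr2: 295067

Total: 46877 + 295067 = 341944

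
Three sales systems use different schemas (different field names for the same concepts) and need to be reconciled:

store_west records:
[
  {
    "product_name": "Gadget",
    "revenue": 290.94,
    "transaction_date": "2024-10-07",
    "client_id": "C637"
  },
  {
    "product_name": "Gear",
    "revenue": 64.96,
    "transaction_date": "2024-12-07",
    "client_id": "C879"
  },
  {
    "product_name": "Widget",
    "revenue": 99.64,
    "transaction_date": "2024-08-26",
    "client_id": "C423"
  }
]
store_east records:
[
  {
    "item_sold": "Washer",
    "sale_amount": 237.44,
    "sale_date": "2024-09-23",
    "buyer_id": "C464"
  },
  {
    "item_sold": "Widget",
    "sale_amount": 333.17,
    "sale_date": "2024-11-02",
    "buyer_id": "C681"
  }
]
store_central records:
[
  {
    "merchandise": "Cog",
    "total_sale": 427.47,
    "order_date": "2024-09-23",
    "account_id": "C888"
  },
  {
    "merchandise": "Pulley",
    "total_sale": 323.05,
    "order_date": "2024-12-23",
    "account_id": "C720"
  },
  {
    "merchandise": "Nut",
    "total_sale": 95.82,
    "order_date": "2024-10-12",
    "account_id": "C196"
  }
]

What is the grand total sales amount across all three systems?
1872.49

Schema reconciliation - all amount fields map to sale amount:

store_west (revenue): 455.54
store_east (sale_amount): 570.61
store_central (total_sale): 846.34

Grand total: 1872.49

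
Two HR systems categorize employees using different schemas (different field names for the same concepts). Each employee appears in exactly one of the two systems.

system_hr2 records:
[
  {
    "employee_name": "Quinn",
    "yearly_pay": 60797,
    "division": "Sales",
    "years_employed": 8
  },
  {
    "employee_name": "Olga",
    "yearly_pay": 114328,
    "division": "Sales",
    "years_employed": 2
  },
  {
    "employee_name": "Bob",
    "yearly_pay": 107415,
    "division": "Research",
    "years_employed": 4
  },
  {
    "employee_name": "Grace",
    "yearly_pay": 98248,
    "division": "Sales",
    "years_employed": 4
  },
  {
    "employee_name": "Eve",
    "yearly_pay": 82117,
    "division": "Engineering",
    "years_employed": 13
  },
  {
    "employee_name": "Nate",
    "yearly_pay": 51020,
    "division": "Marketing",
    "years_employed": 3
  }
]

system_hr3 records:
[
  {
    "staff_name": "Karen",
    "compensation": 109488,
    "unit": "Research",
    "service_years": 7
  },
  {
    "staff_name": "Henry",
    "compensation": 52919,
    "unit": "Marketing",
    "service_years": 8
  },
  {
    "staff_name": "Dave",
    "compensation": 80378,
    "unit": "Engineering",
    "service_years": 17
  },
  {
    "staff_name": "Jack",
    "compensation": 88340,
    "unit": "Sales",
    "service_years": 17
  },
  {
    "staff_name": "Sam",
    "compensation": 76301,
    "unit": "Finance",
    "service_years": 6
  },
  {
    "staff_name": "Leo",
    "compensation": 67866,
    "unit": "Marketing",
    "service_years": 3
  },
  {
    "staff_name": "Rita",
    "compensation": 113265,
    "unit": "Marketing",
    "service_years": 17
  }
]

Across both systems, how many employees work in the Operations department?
0

Schema mapping: "division" (system_hr2) = "unit" (system_hr3) = department

Operations employees in system_hr2: 0
Operations employees in system_hr3: 0

Total in Operations: 0 + 0 = 0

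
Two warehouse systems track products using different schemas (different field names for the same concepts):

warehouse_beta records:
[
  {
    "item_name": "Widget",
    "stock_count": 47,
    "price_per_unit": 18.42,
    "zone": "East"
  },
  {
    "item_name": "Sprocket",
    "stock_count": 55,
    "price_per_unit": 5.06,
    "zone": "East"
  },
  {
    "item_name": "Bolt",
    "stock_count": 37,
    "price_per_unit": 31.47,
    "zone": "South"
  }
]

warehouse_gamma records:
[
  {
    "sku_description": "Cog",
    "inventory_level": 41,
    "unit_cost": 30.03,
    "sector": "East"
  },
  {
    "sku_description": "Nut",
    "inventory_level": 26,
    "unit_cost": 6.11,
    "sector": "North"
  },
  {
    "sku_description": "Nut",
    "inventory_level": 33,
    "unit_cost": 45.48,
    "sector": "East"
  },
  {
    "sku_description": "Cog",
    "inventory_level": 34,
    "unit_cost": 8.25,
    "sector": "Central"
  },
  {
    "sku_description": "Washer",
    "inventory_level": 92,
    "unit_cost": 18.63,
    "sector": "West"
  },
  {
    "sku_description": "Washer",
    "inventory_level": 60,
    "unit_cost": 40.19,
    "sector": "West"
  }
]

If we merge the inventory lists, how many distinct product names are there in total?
6

Schema mapping: "item_name" (warehouse_beta) = "sku_description" (warehouse_gamma) = product name

Products in warehouse_beta: ['Bolt', 'Sprocket', 'Widget']
Products in warehouse_gamma: ['Cog', 'Nut', 'Washer']

Union (unique products): ['Bolt', 'Cog', 'Nut', 'Sprocket', 'Washer', 'Widget']
Count: 6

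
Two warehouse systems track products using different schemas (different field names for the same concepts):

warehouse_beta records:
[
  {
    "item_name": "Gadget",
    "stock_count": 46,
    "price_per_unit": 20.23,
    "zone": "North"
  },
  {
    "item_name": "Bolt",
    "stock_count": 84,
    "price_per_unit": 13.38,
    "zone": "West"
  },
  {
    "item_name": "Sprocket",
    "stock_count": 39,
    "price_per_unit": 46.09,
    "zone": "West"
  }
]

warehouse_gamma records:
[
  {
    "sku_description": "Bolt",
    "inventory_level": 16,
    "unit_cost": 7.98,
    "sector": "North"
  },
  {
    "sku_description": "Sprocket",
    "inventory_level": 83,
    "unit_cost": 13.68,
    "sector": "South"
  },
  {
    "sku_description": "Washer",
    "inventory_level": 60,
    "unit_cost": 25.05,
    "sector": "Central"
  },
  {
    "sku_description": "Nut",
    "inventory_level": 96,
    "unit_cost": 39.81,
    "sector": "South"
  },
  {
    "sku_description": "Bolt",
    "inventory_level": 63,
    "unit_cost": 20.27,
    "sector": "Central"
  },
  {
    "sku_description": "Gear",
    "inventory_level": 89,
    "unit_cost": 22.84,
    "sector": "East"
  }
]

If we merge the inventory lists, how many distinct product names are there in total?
6

Schema mapping: "item_name" (warehouse_beta) = "sku_description" (warehouse_gamma) = product name

Products in warehouse_beta: ['Bolt', 'Gadget', 'Sprocket']
Products in warehouse_gamma: ['Bolt', 'Gear', 'Nut', 'Sprocket', 'Washer']

Union (unique products): ['Bolt', 'Gadget', 'Gear', 'Nut', 'Sprocket', 'Washer']
Count: 6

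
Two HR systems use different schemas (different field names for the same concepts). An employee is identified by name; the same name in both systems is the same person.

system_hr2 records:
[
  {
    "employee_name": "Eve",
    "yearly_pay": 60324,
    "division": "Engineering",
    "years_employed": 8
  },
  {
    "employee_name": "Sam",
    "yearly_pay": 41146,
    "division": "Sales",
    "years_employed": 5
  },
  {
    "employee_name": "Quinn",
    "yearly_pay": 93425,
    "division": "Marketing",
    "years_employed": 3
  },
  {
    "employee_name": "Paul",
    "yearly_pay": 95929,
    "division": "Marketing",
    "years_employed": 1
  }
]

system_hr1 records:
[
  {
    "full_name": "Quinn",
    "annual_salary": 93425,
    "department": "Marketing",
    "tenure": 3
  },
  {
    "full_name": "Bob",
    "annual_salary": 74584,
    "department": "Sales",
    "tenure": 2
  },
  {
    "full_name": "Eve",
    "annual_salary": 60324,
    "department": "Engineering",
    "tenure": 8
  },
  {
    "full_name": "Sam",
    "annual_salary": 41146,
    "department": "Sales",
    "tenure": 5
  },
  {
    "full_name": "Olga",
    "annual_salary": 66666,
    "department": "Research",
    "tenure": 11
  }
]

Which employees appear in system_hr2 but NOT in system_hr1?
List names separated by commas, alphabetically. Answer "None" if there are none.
Paul

Schema mapping: "employee_name" (system_hr2) = "full_name" (system_hr1) = employee name

Names in system_hr2: ['Eve', 'Paul', 'Quinn', 'Sam']
Names in system_hr1: ['Bob', 'Eve', 'Olga', 'Quinn', 'Sam']

In system_hr2 but not system_hr1: ['Paul']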